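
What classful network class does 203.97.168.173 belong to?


First octet: 203
Binary: 11001011
110xxxxx -> Class C (192-223)
Class C, default mask 255.255.255.0 (/24)


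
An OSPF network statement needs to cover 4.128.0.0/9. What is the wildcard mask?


Subnet mask: 255.128.0.0
Wildcard = 255.255.255.255 - subnet mask
255 - 255 = 0
255 - 128 = 127
255 - 0 = 255
255 - 0 = 255
Wildcard: 0.127.255.255


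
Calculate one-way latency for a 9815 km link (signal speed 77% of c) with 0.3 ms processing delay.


Speed = 0.77 * 3e5 km/s = 231000 km/s
Propagation delay = 9815 / 231000 = 0.0425 s = 42.4892 ms
Processing delay = 0.3 ms
Total one-way latency = 42.7892 ms


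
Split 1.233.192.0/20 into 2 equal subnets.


New prefix = 20 + 1 = 21
Each subnet has 2048 addresses
  1.233.192.0/21
  1.233.200.0/21
Subnets: 1.233.192.0/21, 1.233.200.0/21


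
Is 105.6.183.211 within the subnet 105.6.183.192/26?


Subnet network: 105.6.183.192
Test IP AND mask: 105.6.183.192
Yes, 105.6.183.211 is in 105.6.183.192/26


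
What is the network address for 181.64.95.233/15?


IP:   10110101.01000000.01011111.11101001
Mask: 11111111.11111110.00000000.00000000
AND operation:
Net:  10110101.01000000.00000000.00000000
Network: 181.64.0.0/15


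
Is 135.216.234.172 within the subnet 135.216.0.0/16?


Subnet network: 135.216.0.0
Test IP AND mask: 135.216.0.0
Yes, 135.216.234.172 is in 135.216.0.0/16


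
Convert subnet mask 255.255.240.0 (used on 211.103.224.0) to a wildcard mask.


Subnet mask: 255.255.240.0
Wildcard = 255.255.255.255 - subnet mask
255 - 255 = 0
255 - 255 = 0
255 - 240 = 15
255 - 0 = 255
Wildcard: 0.0.15.255


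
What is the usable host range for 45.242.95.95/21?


Network: 45.242.88.0
Broadcast: 45.242.95.255
First usable = network + 1
Last usable = broadcast - 1
Range: 45.242.88.1 to 45.242.95.254


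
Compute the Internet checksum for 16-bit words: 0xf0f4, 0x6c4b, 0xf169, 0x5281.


Sum all words (with carry folding):
+ 0xf0f4 = 0xf0f4
+ 0x6c4b = 0x5d40
+ 0xf169 = 0x4eaa
+ 0x5281 = 0xa12b
One's complement: ~0xa12b
Checksum = 0x5ed4


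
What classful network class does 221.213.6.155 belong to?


First octet: 221
Binary: 11011101
110xxxxx -> Class C (192-223)
Class C, default mask 255.255.255.0 (/24)


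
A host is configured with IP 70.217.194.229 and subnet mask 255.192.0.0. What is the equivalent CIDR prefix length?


Binary: 11111111.11000000.00000000.00000000
Count leading 1s
Prefix: /10


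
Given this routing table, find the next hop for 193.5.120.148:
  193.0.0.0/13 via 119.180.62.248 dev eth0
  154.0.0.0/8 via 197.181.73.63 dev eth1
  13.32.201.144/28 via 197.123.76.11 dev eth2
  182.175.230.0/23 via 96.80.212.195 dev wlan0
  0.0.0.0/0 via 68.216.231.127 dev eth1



Longest prefix match for 193.5.120.148:
  /13 193.0.0.0: MATCH
  /8 154.0.0.0: no
  /28 13.32.201.144: no
  /23 182.175.230.0: no
  /0 0.0.0.0: MATCH
Selected: next-hop 119.180.62.248 via eth0 (matched /13)


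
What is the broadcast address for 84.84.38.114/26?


Network: 84.84.38.64/26
Host bits = 6
Set all host bits to 1:
Broadcast: 84.84.38.127


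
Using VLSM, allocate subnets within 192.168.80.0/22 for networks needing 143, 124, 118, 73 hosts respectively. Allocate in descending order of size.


143 hosts -> /24 (254 usable): 192.168.80.0/24
124 hosts -> /25 (126 usable): 192.168.81.0/25
118 hosts -> /25 (126 usable): 192.168.81.128/25
73 hosts -> /25 (126 usable): 192.168.82.0/25
Allocation: 192.168.80.0/24 (143 hosts, 254 usable); 192.168.81.0/25 (124 hosts, 126 usable); 192.168.81.128/25 (118 hosts, 126 usable); 192.168.82.0/25 (73 hosts, 126 usable)


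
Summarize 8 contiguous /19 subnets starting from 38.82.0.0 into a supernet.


Original prefix: /19
Number of subnets: 8 = 2^3
New prefix = 19 - 3 = 16
Supernet: 38.82.0.0/16


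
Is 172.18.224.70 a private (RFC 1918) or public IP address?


RFC 1918 private ranges:
  10.0.0.0/8 (10.0.0.0 - 10.255.255.255)
  172.16.0.0/12 (172.16.0.0 - 172.31.255.255)
  192.168.0.0/16 (192.168.0.0 - 192.168.255.255)
Private (in 172.16.0.0/12)


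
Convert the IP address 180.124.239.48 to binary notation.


180 = 10110100
124 = 01111100
239 = 11101111
48 = 00110000
Binary: 10110100.01111100.11101111.00110000


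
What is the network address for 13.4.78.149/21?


IP:   00001101.00000100.01001110.10010101
Mask: 11111111.11111111.11111000.00000000
AND operation:
Net:  00001101.00000100.01001000.00000000
Network: 13.4.72.0/21


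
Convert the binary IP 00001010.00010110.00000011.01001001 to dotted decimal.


00001010 = 10
00010110 = 22
00000011 = 3
01001001 = 73
IP: 10.22.3.73


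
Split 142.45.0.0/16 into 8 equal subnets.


New prefix = 16 + 3 = 19
Each subnet has 8192 addresses
  142.45.0.0/19
  142.45.32.0/19
  142.45.64.0/19
  142.45.96.0/19
  142.45.128.0/19
  142.45.160.0/19
  142.45.192.0/19
  142.45.224.0/19
Subnets: 142.45.0.0/19, 142.45.32.0/19, 142.45.64.0/19, 142.45.96.0/19, 142.45.128.0/19, 142.45.160.0/19, 142.45.192.0/19, 142.45.224.0/19


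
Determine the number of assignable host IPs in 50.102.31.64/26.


Host bits = 32 - 26 = 6
Total addresses = 2^6 = 64
Usable = total - 2 (network and broadcast)
Usable hosts: 62


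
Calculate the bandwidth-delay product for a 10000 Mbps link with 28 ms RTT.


BDP = bandwidth * RTT
= 10000 Mbps * 28 ms
= 10000 * 1e6 * 28 / 1000 bits
= 280000000 bits
= 35000000 bytes
= 34179.6875 KB
BDP = 280000000 bits (35000000 bytes)


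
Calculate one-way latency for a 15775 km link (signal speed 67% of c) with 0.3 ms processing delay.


Speed = 0.67 * 3e5 km/s = 201000 km/s
Propagation delay = 15775 / 201000 = 0.0785 s = 78.4826 ms
Processing delay = 0.3 ms
Total one-way latency = 78.7826 ms


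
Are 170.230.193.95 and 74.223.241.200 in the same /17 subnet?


Mask: 255.255.128.0
170.230.193.95 AND mask = 170.230.128.0
74.223.241.200 AND mask = 74.223.128.0
No, different subnets (170.230.128.0 vs 74.223.128.0)


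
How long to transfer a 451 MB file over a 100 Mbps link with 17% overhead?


Effective throughput = 100 * (1 - 17/100) = 83 Mbps
File size in Mb = 451 * 8 = 3608 Mb
Time = 3608 / 83
Time = 43.4699 seconds


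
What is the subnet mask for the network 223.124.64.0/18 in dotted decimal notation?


/18 means 18 network bits, 14 host bits
Binary: 11111111111111111100000000000000
Mask: 255.255.192.0


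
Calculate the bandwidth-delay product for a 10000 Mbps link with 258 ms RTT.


BDP = bandwidth * RTT
= 10000 Mbps * 258 ms
= 10000 * 1e6 * 258 / 1000 bits
= 2580000000 bits
= 322500000 bytes
= 314941.4062 KB
BDP = 2580000000 bits (322500000 bytes)


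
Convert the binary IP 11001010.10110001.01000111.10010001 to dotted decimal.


11001010 = 202
10110001 = 177
01000111 = 71
10010001 = 145
IP: 202.177.71.145


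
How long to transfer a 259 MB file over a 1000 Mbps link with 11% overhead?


Effective throughput = 1000 * (1 - 11/100) = 890 Mbps
File size in Mb = 259 * 8 = 2072 Mb
Time = 2072 / 890
Time = 2.3281 seconds


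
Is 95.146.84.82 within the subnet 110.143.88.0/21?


Subnet network: 110.143.88.0
Test IP AND mask: 95.146.80.0
No, 95.146.84.82 is not in 110.143.88.0/21


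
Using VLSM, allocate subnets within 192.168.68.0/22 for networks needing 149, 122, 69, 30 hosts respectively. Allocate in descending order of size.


149 hosts -> /24 (254 usable): 192.168.68.0/24
122 hosts -> /25 (126 usable): 192.168.69.0/25
69 hosts -> /25 (126 usable): 192.168.69.128/25
30 hosts -> /27 (30 usable): 192.168.70.0/27
Allocation: 192.168.68.0/24 (149 hosts, 254 usable); 192.168.69.0/25 (122 hosts, 126 usable); 192.168.69.128/25 (69 hosts, 126 usable); 192.168.70.0/27 (30 hosts, 30 usable)


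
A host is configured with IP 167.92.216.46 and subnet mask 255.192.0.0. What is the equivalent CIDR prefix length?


Binary: 11111111.11000000.00000000.00000000
Count leading 1s
Prefix: /10


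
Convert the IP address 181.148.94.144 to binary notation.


181 = 10110101
148 = 10010100
94 = 01011110
144 = 10010000
Binary: 10110101.10010100.01011110.10010000


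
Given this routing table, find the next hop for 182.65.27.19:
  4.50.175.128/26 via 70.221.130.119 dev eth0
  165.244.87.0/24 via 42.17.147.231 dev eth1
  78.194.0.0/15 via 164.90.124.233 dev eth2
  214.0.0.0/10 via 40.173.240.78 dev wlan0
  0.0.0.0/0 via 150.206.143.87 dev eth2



Longest prefix match for 182.65.27.19:
  /26 4.50.175.128: no
  /24 165.244.87.0: no
  /15 78.194.0.0: no
  /10 214.0.0.0: no
  /0 0.0.0.0: MATCH
Selected: next-hop 150.206.143.87 via eth2 (matched /0)


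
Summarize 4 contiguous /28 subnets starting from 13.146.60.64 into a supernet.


Original prefix: /28
Number of subnets: 4 = 2^2
New prefix = 28 - 2 = 26
Supernet: 13.146.60.64/26


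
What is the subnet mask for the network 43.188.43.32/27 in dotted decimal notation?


/27 means 27 network bits, 5 host bits
Binary: 11111111111111111111111111100000
Mask: 255.255.255.224


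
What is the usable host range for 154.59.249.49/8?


Network: 154.0.0.0
Broadcast: 154.255.255.255
First usable = network + 1
Last usable = broadcast - 1
Range: 154.0.0.1 to 154.255.255.254


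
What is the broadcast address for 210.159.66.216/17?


Network: 210.159.0.0/17
Host bits = 15
Set all host bits to 1:
Broadcast: 210.159.127.255


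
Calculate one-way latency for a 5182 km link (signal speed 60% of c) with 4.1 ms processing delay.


Speed = 0.6 * 3e5 km/s = 180000 km/s
Propagation delay = 5182 / 180000 = 0.0288 s = 28.7889 ms
Processing delay = 4.1 ms
Total one-way latency = 32.8889 ms


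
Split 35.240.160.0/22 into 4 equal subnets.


New prefix = 22 + 2 = 24
Each subnet has 256 addresses
  35.240.160.0/24
  35.240.161.0/24
  35.240.162.0/24
  35.240.163.0/24
Subnets: 35.240.160.0/24, 35.240.161.0/24, 35.240.162.0/24, 35.240.163.0/24


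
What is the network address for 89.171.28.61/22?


IP:   01011001.10101011.00011100.00111101
Mask: 11111111.11111111.11111100.00000000
AND operation:
Net:  01011001.10101011.00011100.00000000
Network: 89.171.28.0/22


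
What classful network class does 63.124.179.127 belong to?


First octet: 63
Binary: 00111111
0xxxxxxx -> Class A (1-126)
Class A, default mask 255.0.0.0 (/8)


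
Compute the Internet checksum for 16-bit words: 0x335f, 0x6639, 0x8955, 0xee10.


Sum all words (with carry folding):
+ 0x335f = 0x335f
+ 0x6639 = 0x9998
+ 0x8955 = 0x22ee
+ 0xee10 = 0x10ff
One's complement: ~0x10ff
Checksum = 0xef00


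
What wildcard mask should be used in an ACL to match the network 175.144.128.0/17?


Subnet mask: 255.255.128.0
Wildcard = 255.255.255.255 - subnet mask
255 - 255 = 0
255 - 255 = 0
255 - 128 = 127
255 - 0 = 255
Wildcard: 0.0.127.255


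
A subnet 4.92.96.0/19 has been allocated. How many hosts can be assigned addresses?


Host bits = 32 - 19 = 13
Total addresses = 2^13 = 8192
Usable = total - 2 (network and broadcast)
Usable hosts: 8190


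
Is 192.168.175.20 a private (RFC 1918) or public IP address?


RFC 1918 private ranges:
  10.0.0.0/8 (10.0.0.0 - 10.255.255.255)
  172.16.0.0/12 (172.16.0.0 - 172.31.255.255)
  192.168.0.0/16 (192.168.0.0 - 192.168.255.255)
Private (in 192.168.0.0/16)


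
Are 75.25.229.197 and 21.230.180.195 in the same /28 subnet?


Mask: 255.255.255.240
75.25.229.197 AND mask = 75.25.229.192
21.230.180.195 AND mask = 21.230.180.192
No, different subnets (75.25.229.192 vs 21.230.180.192)


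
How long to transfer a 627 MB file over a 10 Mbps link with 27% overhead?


Effective throughput = 10 * (1 - 27/100) = 7.3 Mbps
File size in Mb = 627 * 8 = 5016 Mb
Time = 5016 / 7.3
Time = 687.1233 seconds


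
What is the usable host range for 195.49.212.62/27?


Network: 195.49.212.32
Broadcast: 195.49.212.63
First usable = network + 1
Last usable = broadcast - 1
Range: 195.49.212.33 to 195.49.212.62


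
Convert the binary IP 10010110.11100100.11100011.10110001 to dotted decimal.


10010110 = 150
11100100 = 228
11100011 = 227
10110001 = 177
IP: 150.228.227.177


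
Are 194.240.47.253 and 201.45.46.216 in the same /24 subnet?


Mask: 255.255.255.0
194.240.47.253 AND mask = 194.240.47.0
201.45.46.216 AND mask = 201.45.46.0
No, different subnets (194.240.47.0 vs 201.45.46.0)


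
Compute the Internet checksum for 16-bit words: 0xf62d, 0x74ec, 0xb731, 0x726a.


Sum all words (with carry folding):
+ 0xf62d = 0xf62d
+ 0x74ec = 0x6b1a
+ 0xb731 = 0x224c
+ 0x726a = 0x94b6
One's complement: ~0x94b6
Checksum = 0x6b49


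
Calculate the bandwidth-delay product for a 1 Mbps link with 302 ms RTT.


BDP = bandwidth * RTT
= 1 Mbps * 302 ms
= 1 * 1e6 * 302 / 1000 bits
= 302000 bits
= 37750 bytes
= 36.8652 KB
BDP = 302000 bits (37750 bytes)


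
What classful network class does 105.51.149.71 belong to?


First octet: 105
Binary: 01101001
0xxxxxxx -> Class A (1-126)
Class A, default mask 255.0.0.0 (/8)


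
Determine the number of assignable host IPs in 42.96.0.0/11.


Host bits = 32 - 11 = 21
Total addresses = 2^21 = 2097152
Usable = total - 2 (network and broadcast)
Usable hosts: 2097150


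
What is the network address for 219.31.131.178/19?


IP:   11011011.00011111.10000011.10110010
Mask: 11111111.11111111.11100000.00000000
AND operation:
Net:  11011011.00011111.10000000.00000000
Network: 219.31.128.0/19


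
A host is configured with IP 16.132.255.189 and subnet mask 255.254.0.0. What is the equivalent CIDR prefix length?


Binary: 11111111.11111110.00000000.00000000
Count leading 1s
Prefix: /15


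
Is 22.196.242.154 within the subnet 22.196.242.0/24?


Subnet network: 22.196.242.0
Test IP AND mask: 22.196.242.0
Yes, 22.196.242.154 is in 22.196.242.0/24


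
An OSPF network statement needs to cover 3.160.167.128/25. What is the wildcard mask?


Subnet mask: 255.255.255.128
Wildcard = 255.255.255.255 - subnet mask
255 - 255 = 0
255 - 255 = 0
255 - 255 = 0
255 - 128 = 127
Wildcard: 0.0.0.127


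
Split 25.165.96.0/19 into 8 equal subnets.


New prefix = 19 + 3 = 22
Each subnet has 1024 addresses
  25.165.96.0/22
  25.165.100.0/22
  25.165.104.0/22
  25.165.108.0/22
  25.165.112.0/22
  25.165.116.0/22
  25.165.120.0/22
  25.165.124.0/22
Subnets: 25.165.96.0/22, 25.165.100.0/22, 25.165.104.0/22, 25.165.108.0/22, 25.165.112.0/22, 25.165.116.0/22, 25.165.120.0/22, 25.165.124.0/22


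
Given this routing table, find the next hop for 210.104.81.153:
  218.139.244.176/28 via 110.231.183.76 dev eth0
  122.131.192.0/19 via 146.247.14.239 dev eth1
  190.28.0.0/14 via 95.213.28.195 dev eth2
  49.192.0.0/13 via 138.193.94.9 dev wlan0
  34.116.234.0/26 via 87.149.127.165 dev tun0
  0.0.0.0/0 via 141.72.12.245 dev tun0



Longest prefix match for 210.104.81.153:
  /28 218.139.244.176: no
  /19 122.131.192.0: no
  /14 190.28.0.0: no
  /13 49.192.0.0: no
  /26 34.116.234.0: no
  /0 0.0.0.0: MATCH
Selected: next-hop 141.72.12.245 via tun0 (matched /0)


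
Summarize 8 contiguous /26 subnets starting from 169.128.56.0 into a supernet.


Original prefix: /26
Number of subnets: 8 = 2^3
New prefix = 26 - 3 = 23
Supernet: 169.128.56.0/23


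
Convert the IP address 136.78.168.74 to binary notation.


136 = 10001000
78 = 01001110
168 = 10101000
74 = 01001010
Binary: 10001000.01001110.10101000.01001010


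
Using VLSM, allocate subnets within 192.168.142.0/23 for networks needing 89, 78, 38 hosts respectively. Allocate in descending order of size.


89 hosts -> /25 (126 usable): 192.168.142.0/25
78 hosts -> /25 (126 usable): 192.168.142.128/25
38 hosts -> /26 (62 usable): 192.168.143.0/26
Allocation: 192.168.142.0/25 (89 hosts, 126 usable); 192.168.142.128/25 (78 hosts, 126 usable); 192.168.143.0/26 (38 hosts, 62 usable)


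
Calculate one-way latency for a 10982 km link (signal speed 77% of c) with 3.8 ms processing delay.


Speed = 0.77 * 3e5 km/s = 231000 km/s
Propagation delay = 10982 / 231000 = 0.0475 s = 47.5411 ms
Processing delay = 3.8 ms
Total one-way latency = 51.3411 ms


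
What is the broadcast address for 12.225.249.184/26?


Network: 12.225.249.128/26
Host bits = 6
Set all host bits to 1:
Broadcast: 12.225.249.191


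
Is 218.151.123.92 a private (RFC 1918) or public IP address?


RFC 1918 private ranges:
  10.0.0.0/8 (10.0.0.0 - 10.255.255.255)
  172.16.0.0/12 (172.16.0.0 - 172.31.255.255)
  192.168.0.0/16 (192.168.0.0 - 192.168.255.255)
Public (not in any RFC 1918 range)


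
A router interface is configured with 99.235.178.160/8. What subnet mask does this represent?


/8 means 8 network bits, 24 host bits
Binary: 11111111000000000000000000000000
Mask: 255.0.0.0


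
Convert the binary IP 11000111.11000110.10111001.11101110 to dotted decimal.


11000111 = 199
11000110 = 198
10111001 = 185
11101110 = 238
IP: 199.198.185.238


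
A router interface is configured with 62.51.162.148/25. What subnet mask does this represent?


/25 means 25 network bits, 7 host bits
Binary: 11111111111111111111111110000000
Mask: 255.255.255.128


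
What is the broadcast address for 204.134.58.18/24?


Network: 204.134.58.0/24
Host bits = 8
Set all host bits to 1:
Broadcast: 204.134.58.255


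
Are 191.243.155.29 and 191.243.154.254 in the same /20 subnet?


Mask: 255.255.240.0
191.243.155.29 AND mask = 191.243.144.0
191.243.154.254 AND mask = 191.243.144.0
Yes, same subnet (191.243.144.0)


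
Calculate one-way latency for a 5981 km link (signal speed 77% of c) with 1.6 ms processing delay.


Speed = 0.77 * 3e5 km/s = 231000 km/s
Propagation delay = 5981 / 231000 = 0.0259 s = 25.8918 ms
Processing delay = 1.6 ms
Total one-way latency = 27.4918 ms


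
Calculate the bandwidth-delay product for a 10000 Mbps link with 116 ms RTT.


BDP = bandwidth * RTT
= 10000 Mbps * 116 ms
= 10000 * 1e6 * 116 / 1000 bits
= 1160000000 bits
= 145000000 bytes
= 141601.5625 KB
BDP = 1160000000 bits (145000000 bytes)


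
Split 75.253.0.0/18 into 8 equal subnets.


New prefix = 18 + 3 = 21
Each subnet has 2048 addresses
  75.253.0.0/21
  75.253.8.0/21
  75.253.16.0/21
  75.253.24.0/21
  75.253.32.0/21
  75.253.40.0/21
  75.253.48.0/21
  75.253.56.0/21
Subnets: 75.253.0.0/21, 75.253.8.0/21, 75.253.16.0/21, 75.253.24.0/21, 75.253.32.0/21, 75.253.40.0/21, 75.253.48.0/21, 75.253.56.0/21


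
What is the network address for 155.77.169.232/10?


IP:   10011011.01001101.10101001.11101000
Mask: 11111111.11000000.00000000.00000000
AND operation:
Net:  10011011.01000000.00000000.00000000
Network: 155.64.0.0/10


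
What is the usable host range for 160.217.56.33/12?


Network: 160.208.0.0
Broadcast: 160.223.255.255
First usable = network + 1
Last usable = broadcast - 1
Range: 160.208.0.1 to 160.223.255.254


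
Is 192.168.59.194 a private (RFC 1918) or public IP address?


RFC 1918 private ranges:
  10.0.0.0/8 (10.0.0.0 - 10.255.255.255)
  172.16.0.0/12 (172.16.0.0 - 172.31.255.255)
  192.168.0.0/16 (192.168.0.0 - 192.168.255.255)
Private (in 192.168.0.0/16)


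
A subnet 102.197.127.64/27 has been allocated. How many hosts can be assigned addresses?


Host bits = 32 - 27 = 5
Total addresses = 2^5 = 32
Usable = total - 2 (network and broadcast)
Usable hosts: 30


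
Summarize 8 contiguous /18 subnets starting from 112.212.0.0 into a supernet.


Original prefix: /18
Number of subnets: 8 = 2^3
New prefix = 18 - 3 = 15
Supernet: 112.212.0.0/15


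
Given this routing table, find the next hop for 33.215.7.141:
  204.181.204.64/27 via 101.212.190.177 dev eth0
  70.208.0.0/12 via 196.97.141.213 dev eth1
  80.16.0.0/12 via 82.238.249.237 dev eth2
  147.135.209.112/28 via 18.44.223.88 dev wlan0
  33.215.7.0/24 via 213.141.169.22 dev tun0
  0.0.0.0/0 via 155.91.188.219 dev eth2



Longest prefix match for 33.215.7.141:
  /27 204.181.204.64: no
  /12 70.208.0.0: no
  /12 80.16.0.0: no
  /28 147.135.209.112: no
  /24 33.215.7.0: MATCH
  /0 0.0.0.0: MATCH
Selected: next-hop 213.141.169.22 via tun0 (matched /24)


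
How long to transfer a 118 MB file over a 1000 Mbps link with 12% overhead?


Effective throughput = 1000 * (1 - 12/100) = 880 Mbps
File size in Mb = 118 * 8 = 944 Mb
Time = 944 / 880
Time = 1.0727 seconds


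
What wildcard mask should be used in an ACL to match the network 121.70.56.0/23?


Subnet mask: 255.255.254.0
Wildcard = 255.255.255.255 - subnet mask
255 - 255 = 0
255 - 255 = 0
255 - 254 = 1
255 - 0 = 255
Wildcard: 0.0.1.255


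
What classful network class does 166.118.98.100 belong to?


First octet: 166
Binary: 10100110
10xxxxxx -> Class B (128-191)
Class B, default mask 255.255.0.0 (/16)


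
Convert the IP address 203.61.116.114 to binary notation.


203 = 11001011
61 = 00111101
116 = 01110100
114 = 01110010
Binary: 11001011.00111101.01110100.01110010


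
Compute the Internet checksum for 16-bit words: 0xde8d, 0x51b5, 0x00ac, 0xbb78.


Sum all words (with carry folding):
+ 0xde8d = 0xde8d
+ 0x51b5 = 0x3043
+ 0x00ac = 0x30ef
+ 0xbb78 = 0xec67
One's complement: ~0xec67
Checksum = 0x1398


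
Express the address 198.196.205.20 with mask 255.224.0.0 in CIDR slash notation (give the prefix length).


Binary: 11111111.11100000.00000000.00000000
Count leading 1s
Prefix: /11


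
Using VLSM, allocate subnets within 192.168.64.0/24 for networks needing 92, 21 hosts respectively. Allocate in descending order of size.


92 hosts -> /25 (126 usable): 192.168.64.0/25
21 hosts -> /27 (30 usable): 192.168.64.128/27
Allocation: 192.168.64.0/25 (92 hosts, 126 usable); 192.168.64.128/27 (21 hosts, 30 usable)


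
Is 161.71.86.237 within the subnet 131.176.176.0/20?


Subnet network: 131.176.176.0
Test IP AND mask: 161.71.80.0
No, 161.71.86.237 is not in 131.176.176.0/20


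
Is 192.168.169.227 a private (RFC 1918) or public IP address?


RFC 1918 private ranges:
  10.0.0.0/8 (10.0.0.0 - 10.255.255.255)
  172.16.0.0/12 (172.16.0.0 - 172.31.255.255)
  192.168.0.0/16 (192.168.0.0 - 192.168.255.255)
Private (in 192.168.0.0/16)


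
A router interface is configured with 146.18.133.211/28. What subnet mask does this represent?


/28 means 28 network bits, 4 host bits
Binary: 11111111111111111111111111110000
Mask: 255.255.255.240


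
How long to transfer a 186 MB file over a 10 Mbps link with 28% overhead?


Effective throughput = 10 * (1 - 28/100) = 7.2 Mbps
File size in Mb = 186 * 8 = 1488 Mb
Time = 1488 / 7.2
Time = 206.6667 seconds


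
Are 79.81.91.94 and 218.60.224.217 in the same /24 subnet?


Mask: 255.255.255.0
79.81.91.94 AND mask = 79.81.91.0
218.60.224.217 AND mask = 218.60.224.0
No, different subnets (79.81.91.0 vs 218.60.224.0)


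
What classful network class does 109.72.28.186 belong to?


First octet: 109
Binary: 01101101
0xxxxxxx -> Class A (1-126)
Class A, default mask 255.0.0.0 (/8)


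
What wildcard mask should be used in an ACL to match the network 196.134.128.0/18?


Subnet mask: 255.255.192.0
Wildcard = 255.255.255.255 - subnet mask
255 - 255 = 0
255 - 255 = 0
255 - 192 = 63
255 - 0 = 255
Wildcard: 0.0.63.255


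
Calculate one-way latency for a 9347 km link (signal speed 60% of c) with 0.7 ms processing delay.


Speed = 0.6 * 3e5 km/s = 180000 km/s
Propagation delay = 9347 / 180000 = 0.0519 s = 51.9278 ms
Processing delay = 0.7 ms
Total one-way latency = 52.6278 ms


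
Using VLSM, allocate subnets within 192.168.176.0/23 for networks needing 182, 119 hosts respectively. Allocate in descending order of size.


182 hosts -> /24 (254 usable): 192.168.176.0/24
119 hosts -> /25 (126 usable): 192.168.177.0/25
Allocation: 192.168.176.0/24 (182 hosts, 254 usable); 192.168.177.0/25 (119 hosts, 126 usable)


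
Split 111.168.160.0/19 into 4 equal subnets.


New prefix = 19 + 2 = 21
Each subnet has 2048 addresses
  111.168.160.0/21
  111.168.168.0/21
  111.168.176.0/21
  111.168.184.0/21
Subnets: 111.168.160.0/21, 111.168.168.0/21, 111.168.176.0/21, 111.168.184.0/21


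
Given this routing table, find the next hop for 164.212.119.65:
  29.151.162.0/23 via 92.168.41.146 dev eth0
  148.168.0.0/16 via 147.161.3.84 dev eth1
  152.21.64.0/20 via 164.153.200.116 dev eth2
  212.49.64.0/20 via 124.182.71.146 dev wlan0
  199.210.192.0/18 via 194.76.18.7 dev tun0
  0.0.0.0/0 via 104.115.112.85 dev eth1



Longest prefix match for 164.212.119.65:
  /23 29.151.162.0: no
  /16 148.168.0.0: no
  /20 152.21.64.0: no
  /20 212.49.64.0: no
  /18 199.210.192.0: no
  /0 0.0.0.0: MATCH
Selected: next-hop 104.115.112.85 via eth1 (matched /0)


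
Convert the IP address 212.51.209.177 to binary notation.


212 = 11010100
51 = 00110011
209 = 11010001
177 = 10110001
Binary: 11010100.00110011.11010001.10110001


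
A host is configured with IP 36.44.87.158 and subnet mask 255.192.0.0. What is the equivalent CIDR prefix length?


Binary: 11111111.11000000.00000000.00000000
Count leading 1s
Prefix: /10


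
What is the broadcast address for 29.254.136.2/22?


Network: 29.254.136.0/22
Host bits = 10
Set all host bits to 1:
Broadcast: 29.254.139.255


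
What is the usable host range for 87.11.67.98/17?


Network: 87.11.0.0
Broadcast: 87.11.127.255
First usable = network + 1
Last usable = broadcast - 1
Range: 87.11.0.1 to 87.11.127.254


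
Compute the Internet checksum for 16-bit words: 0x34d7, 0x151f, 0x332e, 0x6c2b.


Sum all words (with carry folding):
+ 0x34d7 = 0x34d7
+ 0x151f = 0x49f6
+ 0x332e = 0x7d24
+ 0x6c2b = 0xe94f
One's complement: ~0xe94f
Checksum = 0x16b0


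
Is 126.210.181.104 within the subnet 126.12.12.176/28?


Subnet network: 126.12.12.176
Test IP AND mask: 126.210.181.96
No, 126.210.181.104 is not in 126.12.12.176/28


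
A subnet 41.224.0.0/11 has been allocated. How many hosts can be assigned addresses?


Host bits = 32 - 11 = 21
Total addresses = 2^21 = 2097152
Usable = total - 2 (network and broadcast)
Usable hosts: 2097150


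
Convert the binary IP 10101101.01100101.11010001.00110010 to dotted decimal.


10101101 = 173
01100101 = 101
11010001 = 209
00110010 = 50
IP: 173.101.209.50


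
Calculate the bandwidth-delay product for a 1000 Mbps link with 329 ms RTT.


BDP = bandwidth * RTT
= 1000 Mbps * 329 ms
= 1000 * 1e6 * 329 / 1000 bits
= 329000000 bits
= 41125000 bytes
= 40161.1328 KB
BDP = 329000000 bits (41125000 bytes)


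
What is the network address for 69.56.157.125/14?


IP:   01000101.00111000.10011101.01111101
Mask: 11111111.11111100.00000000.00000000
AND operation:
Net:  01000101.00111000.00000000.00000000
Network: 69.56.0.0/14


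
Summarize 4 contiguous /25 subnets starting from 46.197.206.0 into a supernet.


Original prefix: /25
Number of subnets: 4 = 2^2
New prefix = 25 - 2 = 23
Supernet: 46.197.206.0/23


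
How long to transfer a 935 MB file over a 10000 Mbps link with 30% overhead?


Effective throughput = 10000 * (1 - 30/100) = 7000 Mbps
File size in Mb = 935 * 8 = 7480 Mb
Time = 7480 / 7000
Time = 1.0686 seconds


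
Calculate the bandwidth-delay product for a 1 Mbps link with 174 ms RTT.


BDP = bandwidth * RTT
= 1 Mbps * 174 ms
= 1 * 1e6 * 174 / 1000 bits
= 174000 bits
= 21750 bytes
= 21.2402 KB
BDP = 174000 bits (21750 bytes)


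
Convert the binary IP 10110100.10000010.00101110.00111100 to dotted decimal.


10110100 = 180
10000010 = 130
00101110 = 46
00111100 = 60
IP: 180.130.46.60


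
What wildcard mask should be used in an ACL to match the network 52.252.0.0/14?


Subnet mask: 255.252.0.0
Wildcard = 255.255.255.255 - subnet mask
255 - 255 = 0
255 - 252 = 3
255 - 0 = 255
255 - 0 = 255
Wildcard: 0.3.255.255


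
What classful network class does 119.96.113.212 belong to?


First octet: 119
Binary: 01110111
0xxxxxxx -> Class A (1-126)
Class A, default mask 255.0.0.0 (/8)


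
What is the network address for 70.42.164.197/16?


IP:   01000110.00101010.10100100.11000101
Mask: 11111111.11111111.00000000.00000000
AND operation:
Net:  01000110.00101010.00000000.00000000
Network: 70.42.0.0/16


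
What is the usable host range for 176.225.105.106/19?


Network: 176.225.96.0
Broadcast: 176.225.127.255
First usable = network + 1
Last usable = broadcast - 1
Range: 176.225.96.1 to 176.225.127.254


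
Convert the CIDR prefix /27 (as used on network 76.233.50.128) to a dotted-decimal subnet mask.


/27 means 27 network bits, 5 host bits
Binary: 11111111111111111111111111100000
Mask: 255.255.255.224


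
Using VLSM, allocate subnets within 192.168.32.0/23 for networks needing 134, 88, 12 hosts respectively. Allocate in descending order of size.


134 hosts -> /24 (254 usable): 192.168.32.0/24
88 hosts -> /25 (126 usable): 192.168.33.0/25
12 hosts -> /28 (14 usable): 192.168.33.128/28
Allocation: 192.168.32.0/24 (134 hosts, 254 usable); 192.168.33.0/25 (88 hosts, 126 usable); 192.168.33.128/28 (12 hosts, 14 usable)


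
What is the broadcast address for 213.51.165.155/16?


Network: 213.51.0.0/16
Host bits = 16
Set all host bits to 1:
Broadcast: 213.51.255.255


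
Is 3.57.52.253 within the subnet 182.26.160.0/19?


Subnet network: 182.26.160.0
Test IP AND mask: 3.57.32.0
No, 3.57.52.253 is not in 182.26.160.0/19


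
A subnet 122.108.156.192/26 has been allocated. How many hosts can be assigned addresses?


Host bits = 32 - 26 = 6
Total addresses = 2^6 = 64
Usable = total - 2 (network and broadcast)
Usable hosts: 62


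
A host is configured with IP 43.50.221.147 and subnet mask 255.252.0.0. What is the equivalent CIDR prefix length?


Binary: 11111111.11111100.00000000.00000000
Count leading 1s
Prefix: /14


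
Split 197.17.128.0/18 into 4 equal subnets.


New prefix = 18 + 2 = 20
Each subnet has 4096 addresses
  197.17.128.0/20
  197.17.144.0/20
  197.17.160.0/20
  197.17.176.0/20
Subnets: 197.17.128.0/20, 197.17.144.0/20, 197.17.160.0/20, 197.17.176.0/20


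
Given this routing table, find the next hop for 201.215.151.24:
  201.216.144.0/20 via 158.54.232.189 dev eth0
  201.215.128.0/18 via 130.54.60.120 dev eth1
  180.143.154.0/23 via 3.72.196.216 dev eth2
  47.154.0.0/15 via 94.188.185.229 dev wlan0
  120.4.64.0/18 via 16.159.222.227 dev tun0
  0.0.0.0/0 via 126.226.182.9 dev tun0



Longest prefix match for 201.215.151.24:
  /20 201.216.144.0: no
  /18 201.215.128.0: MATCH
  /23 180.143.154.0: no
  /15 47.154.0.0: no
  /18 120.4.64.0: no
  /0 0.0.0.0: MATCH
Selected: next-hop 130.54.60.120 via eth1 (matched /18)


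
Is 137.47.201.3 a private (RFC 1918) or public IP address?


RFC 1918 private ranges:
  10.0.0.0/8 (10.0.0.0 - 10.255.255.255)
  172.16.0.0/12 (172.16.0.0 - 172.31.255.255)
  192.168.0.0/16 (192.168.0.0 - 192.168.255.255)
Public (not in any RFC 1918 range)


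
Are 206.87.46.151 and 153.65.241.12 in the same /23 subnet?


Mask: 255.255.254.0
206.87.46.151 AND mask = 206.87.46.0
153.65.241.12 AND mask = 153.65.240.0
No, different subnets (206.87.46.0 vs 153.65.240.0)


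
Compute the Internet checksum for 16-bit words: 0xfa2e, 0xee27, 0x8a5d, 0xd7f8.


Sum all words (with carry folding):
+ 0xfa2e = 0xfa2e
+ 0xee27 = 0xe856
+ 0x8a5d = 0x72b4
+ 0xd7f8 = 0x4aad
One's complement: ~0x4aad
Checksum = 0xb552


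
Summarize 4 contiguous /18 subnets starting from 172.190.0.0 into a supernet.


Original prefix: /18
Number of subnets: 4 = 2^2
New prefix = 18 - 2 = 16
Supernet: 172.190.0.0/16


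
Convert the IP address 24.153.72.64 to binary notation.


24 = 00011000
153 = 10011001
72 = 01001000
64 = 01000000
Binary: 00011000.10011001.01001000.01000000


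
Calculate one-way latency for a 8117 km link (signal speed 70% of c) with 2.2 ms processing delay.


Speed = 0.7 * 3e5 km/s = 210000 km/s
Propagation delay = 8117 / 210000 = 0.0387 s = 38.6524 ms
Processing delay = 2.2 ms
Total one-way latency = 40.8524 ms


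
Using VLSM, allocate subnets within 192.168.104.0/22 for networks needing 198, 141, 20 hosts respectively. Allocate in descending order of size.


198 hosts -> /24 (254 usable): 192.168.104.0/24
141 hosts -> /24 (254 usable): 192.168.105.0/24
20 hosts -> /27 (30 usable): 192.168.106.0/27
Allocation: 192.168.104.0/24 (198 hosts, 254 usable); 192.168.105.0/24 (141 hosts, 254 usable); 192.168.106.0/27 (20 hosts, 30 usable)


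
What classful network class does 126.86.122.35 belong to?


First octet: 126
Binary: 01111110
0xxxxxxx -> Class A (1-126)
Class A, default mask 255.0.0.0 (/8)


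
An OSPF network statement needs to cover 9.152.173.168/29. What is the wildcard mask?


Subnet mask: 255.255.255.248
Wildcard = 255.255.255.255 - subnet mask
255 - 255 = 0
255 - 255 = 0
255 - 255 = 0
255 - 248 = 7
Wildcard: 0.0.0.7


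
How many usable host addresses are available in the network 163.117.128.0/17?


Host bits = 32 - 17 = 15
Total addresses = 2^15 = 32768
Usable = total - 2 (network and broadcast)
Usable hosts: 32766


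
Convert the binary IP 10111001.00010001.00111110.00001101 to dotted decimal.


10111001 = 185
00010001 = 17
00111110 = 62
00001101 = 13
IP: 185.17.62.13


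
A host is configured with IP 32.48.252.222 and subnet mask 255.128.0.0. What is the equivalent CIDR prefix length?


Binary: 11111111.10000000.00000000.00000000
Count leading 1s
Prefix: /9


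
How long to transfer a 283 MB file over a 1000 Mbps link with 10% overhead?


Effective throughput = 1000 * (1 - 10/100) = 900 Mbps
File size in Mb = 283 * 8 = 2264 Mb
Time = 2264 / 900
Time = 2.5156 seconds


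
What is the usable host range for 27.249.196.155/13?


Network: 27.248.0.0
Broadcast: 27.255.255.255
First usable = network + 1
Last usable = broadcast - 1
Range: 27.248.0.1 to 27.255.255.254


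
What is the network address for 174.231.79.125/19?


IP:   10101110.11100111.01001111.01111101
Mask: 11111111.11111111.11100000.00000000
AND operation:
Net:  10101110.11100111.01000000.00000000
Network: 174.231.64.0/19


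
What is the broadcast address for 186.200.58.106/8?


Network: 186.0.0.0/8
Host bits = 24
Set all host bits to 1:
Broadcast: 186.255.255.255


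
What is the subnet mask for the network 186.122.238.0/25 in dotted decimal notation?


/25 means 25 network bits, 7 host bits
Binary: 11111111111111111111111110000000
Mask: 255.255.255.128


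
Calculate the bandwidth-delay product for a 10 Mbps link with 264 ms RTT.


BDP = bandwidth * RTT
= 10 Mbps * 264 ms
= 10 * 1e6 * 264 / 1000 bits
= 2640000 bits
= 330000 bytes
= 322.2656 KB
BDP = 2640000 bits (330000 bytes)


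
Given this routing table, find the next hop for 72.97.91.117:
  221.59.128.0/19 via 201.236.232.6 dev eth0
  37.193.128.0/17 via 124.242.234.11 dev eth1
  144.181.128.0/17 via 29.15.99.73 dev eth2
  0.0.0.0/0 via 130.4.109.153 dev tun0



Longest prefix match for 72.97.91.117:
  /19 221.59.128.0: no
  /17 37.193.128.0: no
  /17 144.181.128.0: no
  /0 0.0.0.0: MATCH
Selected: next-hop 130.4.109.153 via tun0 (matched /0)


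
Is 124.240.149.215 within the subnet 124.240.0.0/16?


Subnet network: 124.240.0.0
Test IP AND mask: 124.240.0.0
Yes, 124.240.149.215 is in 124.240.0.0/16


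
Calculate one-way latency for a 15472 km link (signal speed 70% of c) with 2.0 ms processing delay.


Speed = 0.7 * 3e5 km/s = 210000 km/s
Propagation delay = 15472 / 210000 = 0.0737 s = 73.6762 ms
Processing delay = 2.0 ms
Total one-way latency = 75.6762 ms


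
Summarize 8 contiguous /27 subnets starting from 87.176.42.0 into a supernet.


Original prefix: /27
Number of subnets: 8 = 2^3
New prefix = 27 - 3 = 24
Supernet: 87.176.42.0/24


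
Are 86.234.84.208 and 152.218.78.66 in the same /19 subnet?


Mask: 255.255.224.0
86.234.84.208 AND mask = 86.234.64.0
152.218.78.66 AND mask = 152.218.64.0
No, different subnets (86.234.64.0 vs 152.218.64.0)


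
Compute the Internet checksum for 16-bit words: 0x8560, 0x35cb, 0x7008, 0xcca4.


Sum all words (with carry folding):
+ 0x8560 = 0x8560
+ 0x35cb = 0xbb2b
+ 0x7008 = 0x2b34
+ 0xcca4 = 0xf7d8
One's complement: ~0xf7d8
Checksum = 0x0827


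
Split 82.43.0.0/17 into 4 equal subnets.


New prefix = 17 + 2 = 19
Each subnet has 8192 addresses
  82.43.0.0/19
  82.43.32.0/19
  82.43.64.0/19
  82.43.96.0/19
Subnets: 82.43.0.0/19, 82.43.32.0/19, 82.43.64.0/19, 82.43.96.0/19


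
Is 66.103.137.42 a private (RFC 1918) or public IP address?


RFC 1918 private ranges:
  10.0.0.0/8 (10.0.0.0 - 10.255.255.255)
  172.16.0.0/12 (172.16.0.0 - 172.31.255.255)
  192.168.0.0/16 (192.168.0.0 - 192.168.255.255)
Public (not in any RFC 1918 range)


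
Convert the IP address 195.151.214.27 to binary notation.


195 = 11000011
151 = 10010111
214 = 11010110
27 = 00011011
Binary: 11000011.10010111.11010110.00011011


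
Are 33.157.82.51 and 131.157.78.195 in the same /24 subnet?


Mask: 255.255.255.0
33.157.82.51 AND mask = 33.157.82.0
131.157.78.195 AND mask = 131.157.78.0
No, different subnets (33.157.82.0 vs 131.157.78.0)


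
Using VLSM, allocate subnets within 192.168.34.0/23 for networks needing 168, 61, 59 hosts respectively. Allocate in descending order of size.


168 hosts -> /24 (254 usable): 192.168.34.0/24
61 hosts -> /26 (62 usable): 192.168.35.0/26
59 hosts -> /26 (62 usable): 192.168.35.64/26
Allocation: 192.168.34.0/24 (168 hosts, 254 usable); 192.168.35.0/26 (61 hosts, 62 usable); 192.168.35.64/26 (59 hosts, 62 usable)


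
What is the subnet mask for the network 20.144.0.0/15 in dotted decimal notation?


/15 means 15 network bits, 17 host bits
Binary: 11111111111111100000000000000000
Mask: 255.254.0.0


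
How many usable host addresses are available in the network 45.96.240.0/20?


Host bits = 32 - 20 = 12
Total addresses = 2^12 = 4096
Usable = total - 2 (network and broadcast)
Usable hosts: 4094


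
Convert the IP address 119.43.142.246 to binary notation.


119 = 01110111
43 = 00101011
142 = 10001110
246 = 11110110
Binary: 01110111.00101011.10001110.11110110


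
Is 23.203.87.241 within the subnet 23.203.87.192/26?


Subnet network: 23.203.87.192
Test IP AND mask: 23.203.87.192
Yes, 23.203.87.241 is in 23.203.87.192/26


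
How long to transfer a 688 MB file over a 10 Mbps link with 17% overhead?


Effective throughput = 10 * (1 - 17/100) = 8.3 Mbps
File size in Mb = 688 * 8 = 5504 Mb
Time = 5504 / 8.3
Time = 663.1325 seconds


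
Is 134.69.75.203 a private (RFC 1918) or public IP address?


RFC 1918 private ranges:
  10.0.0.0/8 (10.0.0.0 - 10.255.255.255)
  172.16.0.0/12 (172.16.0.0 - 172.31.255.255)
  192.168.0.0/16 (192.168.0.0 - 192.168.255.255)
Public (not in any RFC 1918 range)


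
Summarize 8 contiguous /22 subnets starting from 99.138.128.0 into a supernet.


Original prefix: /22
Number of subnets: 8 = 2^3
New prefix = 22 - 3 = 19
Supernet: 99.138.128.0/19


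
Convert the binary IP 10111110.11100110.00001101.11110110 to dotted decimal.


10111110 = 190
11100110 = 230
00001101 = 13
11110110 = 246
IP: 190.230.13.246


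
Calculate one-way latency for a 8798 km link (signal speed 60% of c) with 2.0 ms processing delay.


Speed = 0.6 * 3e5 km/s = 180000 km/s
Propagation delay = 8798 / 180000 = 0.0489 s = 48.8778 ms
Processing delay = 2.0 ms
Total one-way latency = 50.8778 ms


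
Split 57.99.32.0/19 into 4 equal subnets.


New prefix = 19 + 2 = 21
Each subnet has 2048 addresses
  57.99.32.0/21
  57.99.40.0/21
  57.99.48.0/21
  57.99.56.0/21
Subnets: 57.99.32.0/21, 57.99.40.0/21, 57.99.48.0/21, 57.99.56.0/21


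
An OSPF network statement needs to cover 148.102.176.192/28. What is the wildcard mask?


Subnet mask: 255.255.255.240
Wildcard = 255.255.255.255 - subnet mask
255 - 255 = 0
255 - 255 = 0
255 - 255 = 0
255 - 240 = 15
Wildcard: 0.0.0.15


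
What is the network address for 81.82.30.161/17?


IP:   01010001.01010010.00011110.10100001
Mask: 11111111.11111111.10000000.00000000
AND operation:
Net:  01010001.01010010.00000000.00000000
Network: 81.82.0.0/17
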